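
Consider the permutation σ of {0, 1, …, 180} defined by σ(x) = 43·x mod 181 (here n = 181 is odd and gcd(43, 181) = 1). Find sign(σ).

Trace 62: π^k(62) = [62, 132, 65, 80, 1, 43, 39] for k=0..6.
The orbit structure of x ↦ 43x mod 181: 21 orbits of sizes [9, 9, 9, 9, 9, 9, 9, 9, 9, 9, 9, 9, 9, 9, 9, 9, 9, 9, 9, 9, 1].
21 cycles on 181: each ℓ→(−1)^(ℓ−1), product (−1)^160 = +1.

+1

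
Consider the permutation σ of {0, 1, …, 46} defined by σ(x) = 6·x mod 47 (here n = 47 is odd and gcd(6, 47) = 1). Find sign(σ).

Start at x=37: 37 → 34 → 16 → 2 → 12 → 25 → 9 → … (one orbit).
Cycle lengths of π_6 on ℤ/47ℤ: [23, 23, 1]; 3 cycles in total.
sign(π) = (−1)^{n − #cycles} = (−1)^{47−3} = (−1)^44 = +1.

+1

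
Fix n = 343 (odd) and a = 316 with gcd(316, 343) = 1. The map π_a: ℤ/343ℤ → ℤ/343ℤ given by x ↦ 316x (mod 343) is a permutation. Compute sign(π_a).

Trace 1: π^k(1) = [1, 316, 43, 211, 134, 155, 274] for k=0..6.
Cycle type of π: 49×6 + 7×6 + 1×7; total 19 cycles.
Σ(ℓ_i−1) = 343−19 = 324; sign = (−1)^324 = +1.
The Jacobi symbol (316|343) = +1 (Zolotarev) agrees.

+1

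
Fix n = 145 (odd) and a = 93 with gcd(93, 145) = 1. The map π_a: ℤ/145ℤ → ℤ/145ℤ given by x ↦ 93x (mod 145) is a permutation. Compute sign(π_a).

-1

Start at x=74: 74 → 67 → 141 → 63 → 59 → 122 → 36 → … (one orbit).
Decompose π into cycles: lengths [28, 28, 28, 28, 14, 14, 4, 1] (8 cycles, including the fixed point 0).
145 − 8 = 137 transpositions; sign(π) = (−1)^137 = -1.
Via Zolotarev, sign(π_{93}) = (93|145) = -1.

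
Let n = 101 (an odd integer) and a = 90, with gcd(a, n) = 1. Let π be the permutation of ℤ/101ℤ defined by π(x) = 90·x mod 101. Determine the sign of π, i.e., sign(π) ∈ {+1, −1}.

-1

Start at x=27: 27 → 6 → 35 → 19 → 94 → 77 → 62 → … (one orbit).
Cycle type of π: 100 + 1; total 2 cycles.
101 − 2 = 99 transpositions; sign(π) = (−1)^99 = -1.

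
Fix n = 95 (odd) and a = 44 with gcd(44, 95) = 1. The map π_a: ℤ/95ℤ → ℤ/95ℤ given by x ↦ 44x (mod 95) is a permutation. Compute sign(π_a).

+1

Start at x=81: 81 → 49 → 66 → 54 → 1 → 44 → 36 → … (one orbit).
π_44 has 9 disjoint cycles with lengths [18, 18, 18, 18, 9, 9, 2, 2, 1] on {0,…,94}.
n − c = 95 − 9 = 86; sign = (−1)^86 = +1.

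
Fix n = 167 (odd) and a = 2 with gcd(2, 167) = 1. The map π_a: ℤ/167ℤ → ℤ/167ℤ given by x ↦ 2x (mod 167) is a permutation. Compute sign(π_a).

+1

Start at x=6: 6 → 12 → 24 → 48 → 96 → 25 → 50 → … (one orbit).
π_2 has 3 disjoint cycles with lengths [83, 83, 1] on {0,…,166}.
3 cycles on 167: each ℓ→(−1)^(ℓ−1), product (−1)^164 = +1.
Zolotarev: (2|167) = +1, matching the cycle-count sign.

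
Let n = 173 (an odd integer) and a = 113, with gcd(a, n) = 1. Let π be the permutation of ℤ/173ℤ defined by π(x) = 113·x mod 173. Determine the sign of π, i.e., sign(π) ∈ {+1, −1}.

+1

Start at x=163: 163 → 81 → 157 → 95 → 9 → 152 → 49 → … (one orbit).
Decompose π into cycles: lengths [86, 86, 1] (3 cycles, including the fixed point 0).
Σ(ℓ_i−1) = 173−3 = 170; sign = (−1)^170 = +1.
Check: (113/173) = +1 by Zolotarev.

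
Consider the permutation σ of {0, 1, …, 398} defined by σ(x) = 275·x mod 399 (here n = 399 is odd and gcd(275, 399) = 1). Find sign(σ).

-1

Trace 44: π^k(44) = [44, 130, 239, 289, 74, 1, 275] for k=0..6.
Decompose π into cycles: lengths [18, 18, 18, 18, 18, 18, 18, 18, 18, 18, 18, 18, 18, 18, 9, 9, 9, 9, 9, 9, 9, 9, 9, 9, 9, 9, 9, 9, 6, 6, 3, 3, 2, 1] (34 cycles, including the fixed point 0).
Σ(ℓ_i−1) = 399−34 = 365; sign = (−1)^365 = -1.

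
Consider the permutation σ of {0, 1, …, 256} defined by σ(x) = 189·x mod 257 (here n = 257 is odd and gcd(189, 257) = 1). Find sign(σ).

+1

Trace 197: π^k(197) = [197, 225, 120, 64, 17, 129, 223] for k=0..6.
Cycle lengths of π_189 on ℤ/257ℤ: [32, 32, 32, 32, 32, 32, 32, 32, 1]; 9 cycles in total.
9 cycles on 257: each ℓ→(−1)^(ℓ−1), product (−1)^248 = +1.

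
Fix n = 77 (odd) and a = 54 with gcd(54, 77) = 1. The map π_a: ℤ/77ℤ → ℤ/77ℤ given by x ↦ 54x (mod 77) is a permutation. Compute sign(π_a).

+1

Trace 76: π^k(76) = [76, 23, 10, 1, 54, 67] for k=0..5.
17 cycles of lengths [6, 6, 6, 6, 6, 6, 6, 6, 6, 6, 6, 2, 2, 2, 2, 2, 1].
77 − 17 = 60 transpositions; sign(π) = (−1)^60 = +1.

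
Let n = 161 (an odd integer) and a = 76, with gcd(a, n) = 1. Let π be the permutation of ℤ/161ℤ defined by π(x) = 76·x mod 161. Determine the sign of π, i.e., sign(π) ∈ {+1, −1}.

+1

Orbit of 125 under x↦76x: [125, 1, 76, 141, 90, 78, 132]… (length divides ord_161(76)).
The orbit structure of x ↦ 76x mod 161: 11 orbits of sizes [22, 22, 22, 22, 22, 22, 22, 2, 2, 2, 1].
sign(π) = (−1)^{n − #cycles} = (−1)^{161−11} = (−1)^150 = +1.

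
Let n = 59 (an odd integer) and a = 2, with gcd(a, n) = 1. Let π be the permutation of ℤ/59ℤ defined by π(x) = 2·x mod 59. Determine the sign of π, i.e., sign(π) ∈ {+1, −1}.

-1

Trace 42: π^k(42) = [42, 25, 50, 41, 23, 46, 33] for k=0..6.
The orbit structure of x ↦ 2x mod 59: 2 orbits of sizes [58, 1].
n − c = 59 − 2 = 57; sign = (−1)^57 = -1.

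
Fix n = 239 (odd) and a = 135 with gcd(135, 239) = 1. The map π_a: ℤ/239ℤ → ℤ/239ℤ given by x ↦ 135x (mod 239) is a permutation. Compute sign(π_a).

+1

Start at x=34: 34 → 49 → 162 → 121 → 83 → 211 → 44 → … (one orbit).
Cycle type of π: 119×2 + 1; total 3 cycles.
With 3 cycles on 239 points, sign = (−1)^{239−3} = +1.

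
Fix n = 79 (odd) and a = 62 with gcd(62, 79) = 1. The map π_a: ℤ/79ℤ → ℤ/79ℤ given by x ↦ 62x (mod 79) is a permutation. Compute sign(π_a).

Start at x=46: 46 → 8 → 22 → 21 → 38 → 65 → 1 → … (one orbit).
Cycle type of π: 13×6 + 1; total 7 cycles.
7 cycles on 79: each ℓ→(−1)^(ℓ−1), product (−1)^72 = +1.
Check: (62/79) = +1 by Zolotarev.

+1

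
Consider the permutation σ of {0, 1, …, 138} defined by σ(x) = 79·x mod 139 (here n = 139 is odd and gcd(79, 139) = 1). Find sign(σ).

Start at x=34: 34 → 45 → 80 → 65 → 131 → 63 → 112 → … (one orbit).
7 cycles of lengths [23, 23, 23, 23, 23, 23, 1].
7 cycles on 139: each ℓ→(−1)^(ℓ−1), product (−1)^132 = +1.
The Jacobi symbol (79|139) = +1 (Zolotarev) agrees.

+1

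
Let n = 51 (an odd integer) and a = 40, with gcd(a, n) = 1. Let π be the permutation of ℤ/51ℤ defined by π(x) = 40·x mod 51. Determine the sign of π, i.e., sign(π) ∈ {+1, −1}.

-1

Trace 7: π^k(7) = [7, 25, 31, 16, 28, 49, 22] for k=0..6.
Cycle type of π: 16×3 + 1×3; total 6 cycles.
sign(π) = (−1)^{n − #cycles} = (−1)^{51−6} = (−1)^45 = -1.
Via Zolotarev, sign(π_{40}) = (40|51) = -1.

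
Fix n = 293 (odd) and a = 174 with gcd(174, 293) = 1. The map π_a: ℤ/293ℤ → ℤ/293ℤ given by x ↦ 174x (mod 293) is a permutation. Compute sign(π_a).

-1

Trace 17: π^k(17) = [17, 28, 184, 79, 268, 45, 212] for k=0..6.
Decompose π into cycles: lengths [292, 1] (2 cycles, including the fixed point 0).
293 − 2 = 291 transpositions; sign(π) = (−1)^291 = -1.
Via Zolotarev, sign(π_{174}) = (174|293) = -1.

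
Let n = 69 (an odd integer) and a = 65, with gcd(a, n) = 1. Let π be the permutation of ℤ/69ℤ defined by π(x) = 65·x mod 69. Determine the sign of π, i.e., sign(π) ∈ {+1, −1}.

+1

Orbit of 1 under x↦65x: [1, 65, 16, 5, 49, 11, 25]… (length divides ord_69(65)).
The orbit structure of x ↦ 65x mod 69: 5 orbits of sizes [22, 22, 22, 2, 1].
With 5 cycles on 69 points, sign = (−1)^{69−5} = +1.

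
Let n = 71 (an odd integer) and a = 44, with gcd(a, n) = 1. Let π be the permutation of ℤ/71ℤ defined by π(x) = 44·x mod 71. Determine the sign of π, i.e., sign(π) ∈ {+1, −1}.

Start at x=19: 19 → 55 → 6 → 51 → 43 → 46 → 36 → … (one orbit).
π_44 has 2 disjoint cycles with lengths [70, 1] on {0,…,70}.
With 2 cycles on 71 points, sign = (−1)^{71−2} = -1.
Zolotarev: (44|71) = -1, matching the cycle-count sign.

-1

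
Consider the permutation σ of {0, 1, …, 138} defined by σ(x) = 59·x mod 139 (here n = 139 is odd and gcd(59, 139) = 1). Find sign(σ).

Orbit of 33 under x↦59x: [33, 1, 59, 6, 76, 36, 39]… (length divides ord_139(59)).
π_59 has 4 disjoint cycles with lengths [46, 46, 46, 1] on {0,…,138}.
n − c = 139 − 4 = 135; sign = (−1)^135 = -1.
The Jacobi symbol (59|139) = -1 (Zolotarev) agrees.

-1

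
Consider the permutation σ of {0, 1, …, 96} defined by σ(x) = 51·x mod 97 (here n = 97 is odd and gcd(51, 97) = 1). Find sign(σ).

-1

Trace 79: π^k(79) = [79, 52, 33, 34, 85, 67, 22] for k=0..6.
Cycle lengths of π_51 on ℤ/97ℤ: [32, 32, 32, 1]; 4 cycles in total.
4 cycles on 97: each ℓ→(−1)^(ℓ−1), product (−1)^93 = -1.
Check: (51/97) = -1 by Zolotarev.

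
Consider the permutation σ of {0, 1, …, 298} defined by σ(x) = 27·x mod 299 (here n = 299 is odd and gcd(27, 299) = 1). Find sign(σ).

+1

Trace 196: π^k(196) = [196, 209, 261, 170, 105, 144, 1] for k=0..6.
39 cycles of lengths [11, 11, 11, 11, 11, 11, 11, 11, 11, 11, 11, 11, 11, 11, 11, 11, 11, 11, 11, 11, 11, 11, 11, 11, 11, 11, 1, 1, 1, 1, 1, 1, 1, 1, 1, 1, 1, 1, 1].
299 − 39 = 260 transpositions; sign(π) = (−1)^260 = +1.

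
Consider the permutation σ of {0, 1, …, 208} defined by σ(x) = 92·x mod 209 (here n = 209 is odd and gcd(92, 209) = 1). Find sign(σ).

+1

Trace 177: π^k(177) = [177, 191, 16, 9, 201, 100, 4] for k=0..6.
Cycle type of π: 45×4 + 9×2 + 5×2 + 1; total 9 cycles.
209 − 9 = 200 transpositions; sign(π) = (−1)^200 = +1.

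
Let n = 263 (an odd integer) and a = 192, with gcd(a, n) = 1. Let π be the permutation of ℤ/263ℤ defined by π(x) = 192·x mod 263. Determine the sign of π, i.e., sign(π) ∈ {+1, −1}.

+1

Trace 258: π^k(258) = [258, 92, 43, 103, 51, 61, 140] for k=0..6.
Decompose π into cycles: lengths [131, 131, 1] (3 cycles, including the fixed point 0).
3 cycles on 263: each ℓ→(−1)^(ℓ−1), product (−1)^260 = +1.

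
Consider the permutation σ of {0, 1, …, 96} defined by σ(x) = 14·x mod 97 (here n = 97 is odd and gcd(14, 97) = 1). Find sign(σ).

Trace 91: π^k(91) = [91, 13, 85, 26, 73, 52, 49] for k=0..6.
Cycle type of π: 96 + 1; total 2 cycles.
97 − 2 = 95 transpositions; sign(π) = (−1)^95 = -1.

-1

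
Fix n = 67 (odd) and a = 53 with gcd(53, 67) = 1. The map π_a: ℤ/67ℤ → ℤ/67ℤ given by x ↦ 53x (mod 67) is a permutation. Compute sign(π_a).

-1

Orbit of 58 under x↦53x: [58, 59, 45, 40, 43, 1, 53]… (length divides ord_67(53)).
Decompose π into cycles: lengths [22, 22, 22, 1] (4 cycles, including the fixed point 0).
With 4 cycles on 67 points, sign = (−1)^{67−4} = -1.
The Jacobi symbol (53|67) = -1 (Zolotarev) agrees.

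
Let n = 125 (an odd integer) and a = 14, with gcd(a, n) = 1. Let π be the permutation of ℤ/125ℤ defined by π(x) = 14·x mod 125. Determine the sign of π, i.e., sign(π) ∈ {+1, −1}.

Start at x=46: 46 → 19 → 16 → 99 → 11 → 29 → 31 → … (one orbit).
The orbit structure of x ↦ 14x mod 125: 7 orbits of sizes [50, 50, 10, 10, 2, 2, 1].
With 7 cycles on 125 points, sign = (−1)^{125−7} = +1.
The Jacobi symbol (14|125) = +1 (Zolotarev) agrees.

+1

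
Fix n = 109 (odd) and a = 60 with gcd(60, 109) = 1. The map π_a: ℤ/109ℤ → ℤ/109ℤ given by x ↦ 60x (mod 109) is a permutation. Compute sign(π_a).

Start at x=82: 82 → 15 → 28 → 45 → 84 → 26 → 34 → … (one orbit).
The orbit structure of x ↦ 60x mod 109: 3 orbits of sizes [54, 54, 1].
3 cycles on 109: each ℓ→(−1)^(ℓ−1), product (−1)^106 = +1.
Check: (60/109) = +1 by Zolotarev.

+1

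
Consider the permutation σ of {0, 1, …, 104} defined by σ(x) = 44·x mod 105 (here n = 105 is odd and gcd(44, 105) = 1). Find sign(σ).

Start at x=29: 29 → 16 → 74 → 1 → 44 → 46 → 29 (one orbit).
The orbit structure of x ↦ 44x mod 105: 24 orbits of sizes [6, 6, 6, 6, 6, 6, 6, 6, 6, 6, 6, 6, 6, 6, 3, 3, 2, 2, 2, 2, 2, 2, 2, 1].
sign(π) = (−1)^{n − #cycles} = (−1)^{105−24} = (−1)^81 = -1.
Via Zolotarev, sign(π_{44}) = (44|105) = -1.

-1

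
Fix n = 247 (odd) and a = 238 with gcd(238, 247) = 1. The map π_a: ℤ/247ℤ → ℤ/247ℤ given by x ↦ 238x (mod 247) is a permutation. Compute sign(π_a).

-1

Trace 144: π^k(144) = [144, 186, 55, 246, 9, 166, 235] for k=0..6.
The orbit structure of x ↦ 238x mod 247: 16 orbits of sizes [18, 18, 18, 18, 18, 18, 18, 18, 18, 18, 18, 18, 18, 6, 6, 1].
sign(π) = (−1)^{n − #cycles} = (−1)^{247−16} = (−1)^231 = -1.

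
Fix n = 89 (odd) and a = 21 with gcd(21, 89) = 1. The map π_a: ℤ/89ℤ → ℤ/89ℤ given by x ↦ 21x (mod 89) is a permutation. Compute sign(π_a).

Trace 4: π^k(4) = [4, 84, 73, 20, 64, 9, 11] for k=0..6.
Cycle type of π: 44×2 + 1; total 3 cycles.
89 − 3 = 86 transpositions; sign(π) = (−1)^86 = +1.

+1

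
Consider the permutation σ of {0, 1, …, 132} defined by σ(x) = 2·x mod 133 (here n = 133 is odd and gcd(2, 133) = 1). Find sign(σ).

Trace 4: π^k(4) = [4, 8, 16, 32, 64, 128, 123] for k=0..6.
Cycle lengths of π_2 on ℤ/133ℤ: [18, 18, 18, 18, 18, 18, 18, 3, 3, 1]; 10 cycles in total.
133 − 10 = 123 transpositions; sign(π) = (−1)^123 = -1.

-1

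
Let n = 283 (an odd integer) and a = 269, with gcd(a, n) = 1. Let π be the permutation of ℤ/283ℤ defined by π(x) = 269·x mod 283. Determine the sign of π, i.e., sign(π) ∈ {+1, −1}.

+1

Trace 263: π^k(263) = [263, 280, 42, 261, 25, 216, 89] for k=0..6.
π_269 has 3 disjoint cycles with lengths [141, 141, 1] on {0,…,282}.
3 cycles on 283: each ℓ→(−1)^(ℓ−1), product (−1)^280 = +1.
(269|283)_J = +1 (Zolotarev's lemma cross-check).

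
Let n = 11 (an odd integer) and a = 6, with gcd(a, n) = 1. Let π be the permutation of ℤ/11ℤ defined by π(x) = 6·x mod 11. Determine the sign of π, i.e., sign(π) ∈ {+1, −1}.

Trace 8: π^k(8) = [8, 4, 2, 1, 6, 3, 7] for k=0..6.
Cycle lengths of π_6 on ℤ/11ℤ: [10, 1]; 2 cycles in total.
Σ(ℓ_i−1) = 11−2 = 9; sign = (−1)^9 = -1.

-1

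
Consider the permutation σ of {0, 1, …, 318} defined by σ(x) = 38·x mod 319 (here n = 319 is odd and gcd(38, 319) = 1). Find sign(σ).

+1

Start at x=212: 212 → 81 → 207 → 210 → 5 → 190 → 202 → … (one orbit).
The orbit structure of x ↦ 38x mod 319: 9 orbits of sizes [70, 70, 70, 70, 14, 14, 5, 5, 1].
Σ(ℓ_i−1) = 319−9 = 310; sign = (−1)^310 = +1.
Via Zolotarev, sign(π_{38}) = (38|319) = +1.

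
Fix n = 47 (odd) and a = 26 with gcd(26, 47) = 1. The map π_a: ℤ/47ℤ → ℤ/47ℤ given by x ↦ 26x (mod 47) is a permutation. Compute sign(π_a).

Trace 11: π^k(11) = [11, 4, 10, 25, 39, 27, 44] for k=0..6.
Decompose π into cycles: lengths [46, 1] (2 cycles, including the fixed point 0).
n − c = 47 − 2 = 45; sign = (−1)^45 = -1.
(26|47)_J = -1 (Zolotarev's lemma cross-check).

-1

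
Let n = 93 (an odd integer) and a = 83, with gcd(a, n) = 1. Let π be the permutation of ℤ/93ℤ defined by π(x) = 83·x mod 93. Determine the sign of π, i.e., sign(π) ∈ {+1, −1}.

Orbit of 76 under x↦83x: [76, 77, 67, 74, 4, 53, 28]… (length divides ord_93(83)).
π_83 has 5 disjoint cycles with lengths [30, 30, 30, 2, 1] on {0,…,92}.
With 5 cycles on 93 points, sign = (−1)^{93−5} = +1.

+1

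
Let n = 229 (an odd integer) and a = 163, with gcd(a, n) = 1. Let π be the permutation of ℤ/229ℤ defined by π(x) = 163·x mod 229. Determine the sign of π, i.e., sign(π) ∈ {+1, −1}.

-1

Trace 161: π^k(161) = [161, 137, 118, 227, 132, 219, 202] for k=0..6.
Decompose π into cycles: lengths [228, 1] (2 cycles, including the fixed point 0).
2 cycles on 229: each ℓ→(−1)^(ℓ−1), product (−1)^227 = -1.
Zolotarev: (163|229) = -1, matching the cycle-count sign.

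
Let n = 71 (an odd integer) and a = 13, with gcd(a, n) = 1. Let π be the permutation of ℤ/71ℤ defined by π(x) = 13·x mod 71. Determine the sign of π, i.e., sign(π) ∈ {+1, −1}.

-1

Start at x=26: 26 → 54 → 63 → 38 → 68 → 32 → 61 → … (one orbit).
Cycle type of π: 70 + 1; total 2 cycles.
n − c = 71 − 2 = 69; sign = (−1)^69 = -1.
The Jacobi symbol (13|71) = -1 (Zolotarev) agrees.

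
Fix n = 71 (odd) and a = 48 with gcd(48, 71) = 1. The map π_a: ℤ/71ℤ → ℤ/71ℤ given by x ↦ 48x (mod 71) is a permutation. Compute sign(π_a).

+1

Orbit of 48 under x↦48x: [48, 32, 45, 30, 20, 37, 1]… (length divides ord_71(48)).
Cycle type of π: 7×10 + 1; total 11 cycles.
71 − 11 = 60 transpositions; sign(π) = (−1)^60 = +1.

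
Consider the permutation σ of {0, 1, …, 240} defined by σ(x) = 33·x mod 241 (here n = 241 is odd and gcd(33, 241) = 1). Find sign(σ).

Trace 105: π^k(105) = [105, 91, 111, 48, 138, 216, 139] for k=0..6.
Decompose π into cycles: lengths [80, 80, 80, 1] (4 cycles, including the fixed point 0).
With 4 cycles on 241 points, sign = (−1)^{241−4} = -1.
Via Zolotarev, sign(π_{33}) = (33|241) = -1.

-1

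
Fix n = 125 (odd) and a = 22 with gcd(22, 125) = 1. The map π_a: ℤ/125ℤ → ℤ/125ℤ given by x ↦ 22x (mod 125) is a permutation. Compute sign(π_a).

-1

Orbit of 69 under x↦22x: [69, 18, 21, 87, 39, 108, 1]… (length divides ord_125(22)).
π_22 has 4 disjoint cycles with lengths [100, 20, 4, 1] on {0,…,124}.
Σ(ℓ_i−1) = 125−4 = 121; sign = (−1)^121 = -1.
Zolotarev: (22|125) = -1, matching the cycle-count sign.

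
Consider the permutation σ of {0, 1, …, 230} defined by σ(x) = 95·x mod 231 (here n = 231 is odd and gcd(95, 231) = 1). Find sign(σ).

Orbit of 2 under x↦95x: [2, 190, 32, 37, 50, 130, 107]… (length divides ord_231(95)).
Cycle lengths of π_95 on ℤ/231ℤ: [30, 30, 30, 30, 30, 30, 10, 10, 10, 6, 6, 3, 3, 2, 1]; 15 cycles in total.
15 cycles on 231: each ℓ→(−1)^(ℓ−1), product (−1)^216 = +1.
Via Zolotarev, sign(π_{95}) = (95|231) = +1.

+1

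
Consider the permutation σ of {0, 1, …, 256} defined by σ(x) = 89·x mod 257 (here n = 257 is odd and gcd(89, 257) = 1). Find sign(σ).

+1

Trace 62: π^k(62) = [62, 121, 232, 88, 122, 64, 42] for k=0..6.
The orbit structure of x ↦ 89x mod 257: 3 orbits of sizes [128, 128, 1].
sign(π) = (−1)^{n − #cycles} = (−1)^{257−3} = (−1)^254 = +1.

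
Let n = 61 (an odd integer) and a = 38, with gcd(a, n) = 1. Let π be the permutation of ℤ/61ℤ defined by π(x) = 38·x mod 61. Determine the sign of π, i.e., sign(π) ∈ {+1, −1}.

Orbit of 38 under x↦38x: [38, 41, 33, 34, 11, 52, 24]… (length divides ord_61(38)).
Cycle type of π: 20×3 + 1; total 4 cycles.
n − c = 61 − 4 = 57; sign = (−1)^57 = -1.
The Jacobi symbol (38|61) = -1 (Zolotarev) agrees.

-1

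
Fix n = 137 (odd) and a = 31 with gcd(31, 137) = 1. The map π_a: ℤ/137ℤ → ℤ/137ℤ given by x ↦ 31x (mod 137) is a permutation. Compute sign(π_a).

Trace 20: π^k(20) = [20, 72, 40, 7, 80, 14, 23] for k=0..6.
2 cycles of lengths [136, 1].
With 2 cycles on 137 points, sign = (−1)^{137−2} = -1.

-1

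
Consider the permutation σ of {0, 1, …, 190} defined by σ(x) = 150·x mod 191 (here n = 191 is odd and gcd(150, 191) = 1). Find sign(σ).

Trace 30: π^k(30) = [30, 107, 6, 136, 154, 180, 69] for k=0..6.
π_150 has 11 disjoint cycles with lengths [19, 19, 19, 19, 19, 19, 19, 19, 19, 19, 1] on {0,…,190}.
Σ(ℓ_i−1) = 191−11 = 180; sign = (−1)^180 = +1.
Via Zolotarev, sign(π_{150}) = (150|191) = +1.

+1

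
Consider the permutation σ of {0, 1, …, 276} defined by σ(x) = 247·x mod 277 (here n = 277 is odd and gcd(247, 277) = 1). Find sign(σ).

+1

Start at x=84: 84 → 250 → 256 → 76 → 213 → 258 → 16 → … (one orbit).
Cycle lengths of π_247 on ℤ/277ℤ: [46, 46, 46, 46, 46, 46, 1]; 7 cycles in total.
Σ(ℓ_i−1) = 277−7 = 270; sign = (−1)^270 = +1.
The Jacobi symbol (247|277) = +1 (Zolotarev) agrees.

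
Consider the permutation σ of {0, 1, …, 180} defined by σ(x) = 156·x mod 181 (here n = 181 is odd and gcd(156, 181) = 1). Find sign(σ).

+1

Orbit of 64 under x↦156x: [64, 29, 180, 25, 99, 59, 154]… (length divides ord_181(156)).
7 cycles of lengths [30, 30, 30, 30, 30, 30, 1].
7 cycles on 181: each ℓ→(−1)^(ℓ−1), product (−1)^174 = +1.
Zolotarev: (156|181) = +1, matching the cycle-count sign.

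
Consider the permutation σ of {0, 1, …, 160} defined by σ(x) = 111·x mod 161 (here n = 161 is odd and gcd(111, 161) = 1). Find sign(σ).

+1

Orbit of 29 under x↦111x: [29, 160, 50, 76, 64, 20, 127]… (length divides ord_161(111)).
π_111 has 11 disjoint cycles with lengths [22, 22, 22, 22, 22, 22, 22, 2, 2, 2, 1] on {0,…,160}.
161 − 11 = 150 transpositions; sign(π) = (−1)^150 = +1.
The Jacobi symbol (111|161) = +1 (Zolotarev) agrees.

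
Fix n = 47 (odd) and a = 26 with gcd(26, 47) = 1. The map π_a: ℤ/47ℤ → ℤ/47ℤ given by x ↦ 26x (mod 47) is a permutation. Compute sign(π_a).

-1

Trace 28: π^k(28) = [28, 23, 34, 38, 1, 26, 18] for k=0..6.
2 cycles of lengths [46, 1].
n − c = 47 − 2 = 45; sign = (−1)^45 = -1.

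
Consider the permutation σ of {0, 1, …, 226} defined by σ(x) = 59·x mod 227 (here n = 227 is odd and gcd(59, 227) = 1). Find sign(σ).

+1

Start at x=69: 69 → 212 → 23 → 222 → 159 → 74 → 53 → … (one orbit).
π_59 has 3 disjoint cycles with lengths [113, 113, 1] on {0,…,226}.
sign(π) = (−1)^{n − #cycles} = (−1)^{227−3} = (−1)^224 = +1.
Zolotarev: (59|227) = +1, matching the cycle-count sign.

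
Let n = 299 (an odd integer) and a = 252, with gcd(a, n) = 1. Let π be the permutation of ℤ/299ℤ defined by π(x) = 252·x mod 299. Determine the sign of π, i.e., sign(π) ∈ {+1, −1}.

+1

Trace 252: π^k(252) = [252, 116, 229, 1] for k=0..3.
Cycle type of π: 4×69 + 2×11 + 1; total 81 cycles.
With 81 cycles on 299 points, sign = (−1)^{299−81} = +1.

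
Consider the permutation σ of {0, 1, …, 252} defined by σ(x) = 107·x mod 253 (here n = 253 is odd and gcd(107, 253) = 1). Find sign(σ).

Trace 210: π^k(210) = [210, 206, 31, 28, 213, 21, 223] for k=0..6.
Decompose π into cycles: lengths [110, 110, 22, 10, 1] (5 cycles, including the fixed point 0).
Σ(ℓ_i−1) = 253−5 = 248; sign = (−1)^248 = +1.
(107|253)_J = +1 (Zolotarev's lemma cross-check).

+1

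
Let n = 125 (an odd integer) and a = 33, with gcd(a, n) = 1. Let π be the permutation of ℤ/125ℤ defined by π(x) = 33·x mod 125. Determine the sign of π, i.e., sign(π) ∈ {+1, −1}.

Orbit of 56 under x↦33x: [56, 98, 109, 97, 76, 8, 14]… (length divides ord_125(33)).
Decompose π into cycles: lengths [100, 20, 4, 1] (4 cycles, including the fixed point 0).
4 cycles on 125: each ℓ→(−1)^(ℓ−1), product (−1)^121 = -1.
Via Zolotarev, sign(π_{33}) = (33|125) = -1.

-1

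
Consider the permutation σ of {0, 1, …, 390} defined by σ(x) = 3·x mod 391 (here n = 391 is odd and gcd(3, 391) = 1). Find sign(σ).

Trace 254: π^k(254) = [254, 371, 331, 211, 242, 335, 223] for k=0..6.
π_3 has 6 disjoint cycles with lengths [176, 176, 16, 11, 11, 1] on {0,…,390}.
n − c = 391 − 6 = 385; sign = (−1)^385 = -1.

-1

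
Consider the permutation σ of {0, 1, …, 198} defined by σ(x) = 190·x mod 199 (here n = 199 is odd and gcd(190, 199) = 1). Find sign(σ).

Orbit of 151 under x↦190x: [151, 34, 92, 167, 89, 194, 45]… (length divides ord_199(190)).
Decompose π into cycles: lengths [198, 1] (2 cycles, including the fixed point 0).
With 2 cycles on 199 points, sign = (−1)^{199−2} = -1.

-1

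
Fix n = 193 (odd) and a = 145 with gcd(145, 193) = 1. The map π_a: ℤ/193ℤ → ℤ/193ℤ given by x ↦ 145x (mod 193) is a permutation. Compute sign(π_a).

+1

Start at x=55: 55 → 62 → 112 → 28 → 7 → 50 → 109 → … (one orbit).
π_145 has 5 disjoint cycles with lengths [48, 48, 48, 48, 1] on {0,…,192}.
193 − 5 = 188 transpositions; sign(π) = (−1)^188 = +1.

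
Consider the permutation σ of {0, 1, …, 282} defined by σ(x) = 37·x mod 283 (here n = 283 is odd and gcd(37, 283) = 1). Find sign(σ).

-1

Start at x=46: 46 → 4 → 148 → 99 → 267 → 257 → 170 → … (one orbit).
The orbit structure of x ↦ 37x mod 283: 2 orbits of sizes [282, 1].
n − c = 283 − 2 = 281; sign = (−1)^281 = -1.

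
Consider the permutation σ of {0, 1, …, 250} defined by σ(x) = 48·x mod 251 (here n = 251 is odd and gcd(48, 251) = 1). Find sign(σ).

+1

Trace 195: π^k(195) = [195, 73, 241, 22, 52, 237, 81] for k=0..6.
The orbit structure of x ↦ 48x mod 251: 3 orbits of sizes [125, 125, 1].
n − c = 251 − 3 = 248; sign = (−1)^248 = +1.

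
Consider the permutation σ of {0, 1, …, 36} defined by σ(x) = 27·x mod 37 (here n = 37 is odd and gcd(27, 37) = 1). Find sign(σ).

Start at x=1: 1 → 27 → 26 → 36 → 10 → 11 → 1 (one orbit).
Cycle type of π: 6×6 + 1; total 7 cycles.
With 7 cycles on 37 points, sign = (−1)^{37−7} = +1.
Via Zolotarev, sign(π_{27}) = (27|37) = +1.

+1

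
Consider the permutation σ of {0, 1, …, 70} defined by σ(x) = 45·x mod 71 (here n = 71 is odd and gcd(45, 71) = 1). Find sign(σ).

Start at x=45: 45 → 37 → 32 → 20 → 48 → 30 → 1 → 45 (one orbit).
The orbit structure of x ↦ 45x mod 71: 11 orbits of sizes [7, 7, 7, 7, 7, 7, 7, 7, 7, 7, 1].
11 cycles on 71: each ℓ→(−1)^(ℓ−1), product (−1)^60 = +1.
Check: (45/71) = +1 by Zolotarev.

+1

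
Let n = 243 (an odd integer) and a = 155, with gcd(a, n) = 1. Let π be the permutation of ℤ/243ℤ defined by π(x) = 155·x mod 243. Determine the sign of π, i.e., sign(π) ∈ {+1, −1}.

Trace 232: π^k(232) = [232, 239, 109, 128, 157, 35, 79] for k=0..6.
Cycle type of π: 162 + 54 + 18 + 6 + 2 + 1; total 6 cycles.
Σ(ℓ_i−1) = 243−6 = 237; sign = (−1)^237 = -1.

-1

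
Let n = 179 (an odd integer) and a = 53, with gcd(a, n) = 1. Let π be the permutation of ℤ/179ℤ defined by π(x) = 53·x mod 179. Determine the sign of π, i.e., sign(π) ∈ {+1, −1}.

Trace 93: π^k(93) = [93, 96, 76, 90, 116, 62, 64] for k=0..6.
π_53 has 2 disjoint cycles with lengths [178, 1] on {0,…,178}.
n − c = 179 − 2 = 177; sign = (−1)^177 = -1.
Check: (53/179) = -1 by Zolotarev.

-1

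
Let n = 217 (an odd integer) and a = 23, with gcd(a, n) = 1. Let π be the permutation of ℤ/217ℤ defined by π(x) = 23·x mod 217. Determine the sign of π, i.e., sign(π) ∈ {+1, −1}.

-1

Orbit of 109 under x↦23x: [109, 120, 156, 116, 64, 170, 4]… (length divides ord_217(23)).
Decompose π into cycles: lengths [30, 30, 30, 30, 30, 30, 10, 10, 10, 3, 3, 1] (12 cycles, including the fixed point 0).
n − c = 217 − 12 = 205; sign = (−1)^205 = -1.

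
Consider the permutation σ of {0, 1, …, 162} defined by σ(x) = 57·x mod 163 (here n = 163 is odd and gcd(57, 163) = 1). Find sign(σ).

+1

Start at x=135: 135 → 34 → 145 → 115 → 35 → 39 → 104 → … (one orbit).
3 cycles of lengths [81, 81, 1].
n − c = 163 − 3 = 160; sign = (−1)^160 = +1.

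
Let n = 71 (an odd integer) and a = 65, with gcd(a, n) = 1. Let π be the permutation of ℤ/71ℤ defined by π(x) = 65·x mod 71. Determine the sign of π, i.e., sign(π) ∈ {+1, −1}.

Start at x=5: 5 → 41 → 38 → 56 → 19 → 28 → 45 → … (one orbit).
π_65 has 2 disjoint cycles with lengths [70, 1] on {0,…,70}.
71 − 2 = 69 transpositions; sign(π) = (−1)^69 = -1.

-1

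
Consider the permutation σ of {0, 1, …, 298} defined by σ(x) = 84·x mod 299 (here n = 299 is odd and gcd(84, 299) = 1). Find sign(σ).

Orbit of 249 under x↦84x: [249, 285, 20, 185, 291, 225, 63]… (length divides ord_299(84)).
Cycle type of π: 132×2 + 22 + 12 + 1; total 5 cycles.
n − c = 299 − 5 = 294; sign = (−1)^294 = +1.

+1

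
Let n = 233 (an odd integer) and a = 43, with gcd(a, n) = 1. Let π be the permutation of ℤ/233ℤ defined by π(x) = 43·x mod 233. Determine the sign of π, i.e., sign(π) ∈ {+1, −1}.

-1

Start at x=102: 102 → 192 → 101 → 149 → 116 → 95 → 124 → … (one orbit).
Decompose π into cycles: lengths [232, 1] (2 cycles, including the fixed point 0).
With 2 cycles on 233 points, sign = (−1)^{233−2} = -1.
Via Zolotarev, sign(π_{43}) = (43|233) = -1.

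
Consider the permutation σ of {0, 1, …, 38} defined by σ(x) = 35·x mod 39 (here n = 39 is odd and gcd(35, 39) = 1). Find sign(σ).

Start at x=14: 14 → 22 → 29 → 1 → 35 → 16 → 14 (one orbit).
10 cycles of lengths [6, 6, 6, 6, 3, 3, 3, 3, 2, 1].
Σ(ℓ_i−1) = 39−10 = 29; sign = (−1)^29 = -1.
The Jacobi symbol (35|39) = -1 (Zolotarev) agrees.

-1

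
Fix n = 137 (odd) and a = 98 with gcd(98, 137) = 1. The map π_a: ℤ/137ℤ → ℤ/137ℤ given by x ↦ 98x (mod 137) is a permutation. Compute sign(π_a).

+1

Start at x=69: 69 → 49 → 7 → 1 → 98 → 14 → 2 → … (one orbit).
Cycle lengths of π_98 on ℤ/137ℤ: [68, 68, 1]; 3 cycles in total.
sign(π) = (−1)^{n − #cycles} = (−1)^{137−3} = (−1)^134 = +1.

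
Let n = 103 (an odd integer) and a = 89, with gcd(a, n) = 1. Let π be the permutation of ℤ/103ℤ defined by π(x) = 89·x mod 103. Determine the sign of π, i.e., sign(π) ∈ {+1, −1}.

-1

Orbit of 81 under x↦89x: [81, 102, 14, 10, 66, 3, 61]… (length divides ord_103(89)).
π_89 has 4 disjoint cycles with lengths [34, 34, 34, 1] on {0,…,102}.
103 − 4 = 99 transpositions; sign(π) = (−1)^99 = -1.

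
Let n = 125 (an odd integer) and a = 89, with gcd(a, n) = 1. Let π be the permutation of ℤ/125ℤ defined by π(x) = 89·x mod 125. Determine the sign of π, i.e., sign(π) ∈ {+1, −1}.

+1

Trace 71: π^k(71) = [71, 69, 16, 49, 111, 4, 106] for k=0..6.
Cycle lengths of π_89 on ℤ/125ℤ: [50, 50, 10, 10, 2, 2, 1]; 7 cycles in total.
7 cycles on 125: each ℓ→(−1)^(ℓ−1), product (−1)^118 = +1.
Check: (89/125) = +1 by Zolotarev.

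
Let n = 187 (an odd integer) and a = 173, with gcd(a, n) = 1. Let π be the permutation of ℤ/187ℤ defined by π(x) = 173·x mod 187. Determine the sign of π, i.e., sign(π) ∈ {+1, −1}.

+1

Trace 150: π^k(150) = [150, 144, 41, 174, 182, 70, 142] for k=0..6.
The orbit structure of x ↦ 173x mod 187: 5 orbits of sizes [80, 80, 16, 10, 1].
sign(π) = (−1)^{n − #cycles} = (−1)^{187−5} = (−1)^182 = +1.
Zolotarev: (173|187) = +1, matching the cycle-count sign.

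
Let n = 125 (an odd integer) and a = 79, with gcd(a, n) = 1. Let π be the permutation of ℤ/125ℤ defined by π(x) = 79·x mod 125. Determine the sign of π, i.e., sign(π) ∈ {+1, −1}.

+1

Start at x=116: 116 → 39 → 81 → 24 → 21 → 34 → 61 → … (one orbit).
π_79 has 7 disjoint cycles with lengths [50, 50, 10, 10, 2, 2, 1] on {0,…,124}.
Σ(ℓ_i−1) = 125−7 = 118; sign = (−1)^118 = +1.
Via Zolotarev, sign(π_{79}) = (79|125) = +1.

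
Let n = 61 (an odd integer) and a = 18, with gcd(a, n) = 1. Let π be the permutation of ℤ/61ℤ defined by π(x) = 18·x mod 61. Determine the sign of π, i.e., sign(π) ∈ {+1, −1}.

-1

Trace 17: π^k(17) = [17, 1, 18, 19, 37, 56, 32] for k=0..6.
Decompose π into cycles: lengths [60, 1] (2 cycles, including the fixed point 0).
Σ(ℓ_i−1) = 61−2 = 59; sign = (−1)^59 = -1.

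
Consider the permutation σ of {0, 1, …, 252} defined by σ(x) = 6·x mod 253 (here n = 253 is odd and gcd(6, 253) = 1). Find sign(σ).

-1

Trace 31: π^k(31) = [31, 186, 104, 118, 202, 200, 188] for k=0..6.
Decompose π into cycles: lengths [110, 110, 11, 11, 10, 1] (6 cycles, including the fixed point 0).
sign(π) = (−1)^{n − #cycles} = (−1)^{253−6} = (−1)^247 = -1.
Zolotarev: (6|253) = -1, matching the cycle-count sign.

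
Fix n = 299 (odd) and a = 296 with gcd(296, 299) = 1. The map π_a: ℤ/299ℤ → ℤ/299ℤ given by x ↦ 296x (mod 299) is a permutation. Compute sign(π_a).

-1

Start at x=251: 251 → 144 → 166 → 100 → 298 → 3 → 290 → … (one orbit).
π_296 has 8 disjoint cycles with lengths [66, 66, 66, 66, 22, 6, 6, 1] on {0,…,298}.
sign(π) = (−1)^{n − #cycles} = (−1)^{299−8} = (−1)^291 = -1.
Via Zolotarev, sign(π_{296}) = (296|299) = -1.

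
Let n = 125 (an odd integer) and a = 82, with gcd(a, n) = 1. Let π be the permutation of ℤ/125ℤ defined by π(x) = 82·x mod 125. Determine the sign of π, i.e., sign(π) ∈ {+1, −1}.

-1

Start at x=124: 124 → 43 → 26 → 7 → 74 → 68 → 76 → … (one orbit).
Cycle lengths of π_82 on ℤ/125ℤ: [20, 20, 20, 20, 20, 4, 4, 4, 4, 4, 4, 1]; 12 cycles in total.
125 − 12 = 113 transpositions; sign(π) = (−1)^113 = -1.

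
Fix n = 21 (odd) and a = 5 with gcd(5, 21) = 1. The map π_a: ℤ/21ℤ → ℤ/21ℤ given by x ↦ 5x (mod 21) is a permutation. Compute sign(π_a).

+1

Start at x=1: 1 → 5 → 4 → 20 → 16 → 17 → 1 (one orbit).
Decompose π into cycles: lengths [6, 6, 6, 2, 1] (5 cycles, including the fixed point 0).
sign(π) = (−1)^{n − #cycles} = (−1)^{21−5} = (−1)^16 = +1.
(5|21)_J = +1 (Zolotarev's lemma cross-check).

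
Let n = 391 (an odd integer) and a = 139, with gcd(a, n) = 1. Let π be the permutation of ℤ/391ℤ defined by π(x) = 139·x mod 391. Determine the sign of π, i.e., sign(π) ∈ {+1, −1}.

-1

Start at x=208: 208 → 369 → 70 → 346 → 1 → 139 → 162 → … (one orbit).
46 cycles of lengths [16, 16, 16, 16, 16, 16, 16, 16, 16, 16, 16, 16, 16, 16, 16, 16, 16, 16, 16, 16, 16, 16, 16, 1, 1, 1, 1, 1, 1, 1, 1, 1, 1, 1, 1, 1, 1, 1, 1, 1, 1, 1, 1, 1, 1, 1].
sign(π) = (−1)^{n − #cycles} = (−1)^{391−46} = (−1)^345 = -1.
Via Zolotarev, sign(π_{139}) = (139|391) = -1.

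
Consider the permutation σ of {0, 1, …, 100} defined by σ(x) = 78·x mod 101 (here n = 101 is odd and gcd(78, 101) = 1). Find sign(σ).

Orbit of 80 under x↦78x: [80, 79, 1, 78, 24, 54, 71]… (length divides ord_101(78)).
Cycle lengths of π_78 on ℤ/101ℤ: [25, 25, 25, 25, 1]; 5 cycles in total.
n − c = 101 − 5 = 96; sign = (−1)^96 = +1.
Via Zolotarev, sign(π_{78}) = (78|101) = +1.

+1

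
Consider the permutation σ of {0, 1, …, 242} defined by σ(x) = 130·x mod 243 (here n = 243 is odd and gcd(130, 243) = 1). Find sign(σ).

Trace 7: π^k(7) = [7, 181, 202, 16, 136, 184, 106] for k=0..6.
Decompose π into cycles: lengths [81, 81, 27, 27, 9, 9, 3, 3, 1, 1, 1] (11 cycles, including the fixed point 0).
sign(π) = (−1)^{n − #cycles} = (−1)^{243−11} = (−1)^232 = +1.

+1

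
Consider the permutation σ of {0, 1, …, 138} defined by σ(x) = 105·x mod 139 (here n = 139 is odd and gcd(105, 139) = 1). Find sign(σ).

Start at x=77: 77 → 23 → 52 → 39 → 64 → 48 → 36 → … (one orbit).
Cycle type of π: 46×3 + 1; total 4 cycles.
Σ(ℓ_i−1) = 139−4 = 135; sign = (−1)^135 = -1.
Check: (105/139) = -1 by Zolotarev.

-1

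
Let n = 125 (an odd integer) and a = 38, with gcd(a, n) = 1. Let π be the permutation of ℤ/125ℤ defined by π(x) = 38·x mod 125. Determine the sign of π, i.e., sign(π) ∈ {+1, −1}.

Orbit of 86 under x↦38x: [86, 18, 59, 117, 71, 73, 24]… (length divides ord_125(38)).
π_38 has 4 disjoint cycles with lengths [100, 20, 4, 1] on {0,…,124}.
Σ(ℓ_i−1) = 125−4 = 121; sign = (−1)^121 = -1.

-1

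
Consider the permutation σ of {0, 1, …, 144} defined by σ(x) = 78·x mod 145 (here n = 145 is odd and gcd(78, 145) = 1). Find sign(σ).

-1

Trace 88: π^k(88) = [88, 49, 52, 141, 123, 24, 132] for k=0..6.
10 cycles of lengths [28, 28, 28, 28, 7, 7, 7, 7, 4, 1].
Σ(ℓ_i−1) = 145−10 = 135; sign = (−1)^135 = -1.
The Jacobi symbol (78|145) = -1 (Zolotarev) agrees.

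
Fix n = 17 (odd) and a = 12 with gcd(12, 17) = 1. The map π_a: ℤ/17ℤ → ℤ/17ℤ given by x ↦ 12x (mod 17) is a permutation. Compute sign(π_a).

-1

Start at x=4: 4 → 14 → 15 → 10 → 1 → 12 → 8 → … (one orbit).
Cycle lengths of π_12 on ℤ/17ℤ: [16, 1]; 2 cycles in total.
Σ(ℓ_i−1) = 17−2 = 15; sign = (−1)^15 = -1.
Zolotarev: (12|17) = -1, matching the cycle-count sign.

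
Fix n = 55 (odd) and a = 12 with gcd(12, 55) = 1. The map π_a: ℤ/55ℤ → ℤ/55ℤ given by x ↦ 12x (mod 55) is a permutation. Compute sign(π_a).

Orbit of 23 under x↦12x: [23, 1, 12, 34]… (length divides ord_55(12)).
Decompose π into cycles: lengths [4, 4, 4, 4, 4, 4, 4, 4, 4, 4, 4, 1, 1, 1, 1, 1, 1, 1, 1, 1, 1, 1] (22 cycles, including the fixed point 0).
22 cycles on 55: each ℓ→(−1)^(ℓ−1), product (−1)^33 = -1.

-1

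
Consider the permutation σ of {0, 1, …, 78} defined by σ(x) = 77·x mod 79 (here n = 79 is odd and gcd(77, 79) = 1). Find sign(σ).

Trace 74: π^k(74) = [74, 10, 59, 40, 78, 2, 75] for k=0..6.
The orbit structure of x ↦ 77x mod 79: 2 orbits of sizes [78, 1].
2 cycles on 79: each ℓ→(−1)^(ℓ−1), product (−1)^77 = -1.
Check: (77/79) = -1 by Zolotarev.

-1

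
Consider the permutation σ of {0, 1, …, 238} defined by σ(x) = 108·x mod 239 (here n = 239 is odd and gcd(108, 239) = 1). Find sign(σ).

Orbit of 165 under x↦108x: [165, 134, 132, 155, 10, 124, 8]… (length divides ord_239(108)).
Decompose π into cycles: lengths [119, 119, 1] (3 cycles, including the fixed point 0).
With 3 cycles on 239 points, sign = (−1)^{239−3} = +1.
The Jacobi symbol (108|239) = +1 (Zolotarev) agrees.

+1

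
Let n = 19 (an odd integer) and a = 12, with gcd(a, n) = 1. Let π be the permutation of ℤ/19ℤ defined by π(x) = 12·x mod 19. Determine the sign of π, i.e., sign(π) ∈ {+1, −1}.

Start at x=18: 18 → 7 → 8 → 1 → 12 → 11 → 18 (one orbit).
Cycle lengths of π_12 on ℤ/19ℤ: [6, 6, 6, 1]; 4 cycles in total.
n − c = 19 − 4 = 15; sign = (−1)^15 = -1.

-1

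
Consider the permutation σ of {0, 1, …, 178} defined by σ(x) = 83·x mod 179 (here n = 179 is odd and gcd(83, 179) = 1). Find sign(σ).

Start at x=74: 74 → 56 → 173 → 39 → 15 → 171 → 52 → … (one orbit).
Decompose π into cycles: lengths [89, 89, 1] (3 cycles, including the fixed point 0).
With 3 cycles on 179 points, sign = (−1)^{179−3} = +1.

+1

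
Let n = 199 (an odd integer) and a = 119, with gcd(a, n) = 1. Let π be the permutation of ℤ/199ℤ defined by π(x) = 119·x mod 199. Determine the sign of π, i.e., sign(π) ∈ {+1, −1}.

Start at x=56: 56 → 97 → 1 → 119 → 32 → 27 → 29 → … (one orbit).
Cycle lengths of π_119 on ℤ/199ℤ: [198, 1]; 2 cycles in total.
199 − 2 = 197 transpositions; sign(π) = (−1)^197 = -1.
The Jacobi symbol (119|199) = -1 (Zolotarev) agrees.

-1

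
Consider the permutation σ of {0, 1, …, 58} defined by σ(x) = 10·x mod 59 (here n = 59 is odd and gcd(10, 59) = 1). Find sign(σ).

Trace 45: π^k(45) = [45, 37, 16, 42, 7, 11, 51] for k=0..6.
Cycle lengths of π_10 on ℤ/59ℤ: [58, 1]; 2 cycles in total.
59 − 2 = 57 transpositions; sign(π) = (−1)^57 = -1.
(10|59)_J = -1 (Zolotarev's lemma cross-check).

-1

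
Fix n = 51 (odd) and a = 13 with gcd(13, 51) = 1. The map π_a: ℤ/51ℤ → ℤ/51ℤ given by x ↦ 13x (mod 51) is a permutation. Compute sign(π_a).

+1

Trace 16: π^k(16) = [16, 4, 1, 13] for k=0..3.
Decompose π into cycles: lengths [4, 4, 4, 4, 4, 4, 4, 4, 4, 4, 4, 4, 1, 1, 1] (15 cycles, including the fixed point 0).
n − c = 51 − 15 = 36; sign = (−1)^36 = +1.
The Jacobi symbol (13|51) = +1 (Zolotarev) agrees.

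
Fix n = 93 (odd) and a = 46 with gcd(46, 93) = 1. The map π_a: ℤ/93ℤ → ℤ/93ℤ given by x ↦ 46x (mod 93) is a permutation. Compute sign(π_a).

-1

Orbit of 58 under x↦46x: [58, 64, 61, 16, 85, 4, 91]… (length divides ord_93(46)).
Cycle lengths of π_46 on ℤ/93ℤ: [10, 10, 10, 10, 10, 10, 10, 10, 10, 1, 1, 1]; 12 cycles in total.
Σ(ℓ_i−1) = 93−12 = 81; sign = (−1)^81 = -1.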